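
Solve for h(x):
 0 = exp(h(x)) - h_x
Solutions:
 h(x) = log(-1/(C1 + x))


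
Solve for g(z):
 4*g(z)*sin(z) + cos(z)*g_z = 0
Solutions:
 g(z) = C1*cos(z)^4


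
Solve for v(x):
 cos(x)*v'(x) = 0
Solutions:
 v(x) = C1


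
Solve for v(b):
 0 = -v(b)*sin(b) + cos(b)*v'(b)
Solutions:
 v(b) = C1/cos(b)


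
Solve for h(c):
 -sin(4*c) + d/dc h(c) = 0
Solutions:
 h(c) = C1 - cos(4*c)/4


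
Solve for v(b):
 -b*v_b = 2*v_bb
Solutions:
 v(b) = C1 + C2*erf(b/2)


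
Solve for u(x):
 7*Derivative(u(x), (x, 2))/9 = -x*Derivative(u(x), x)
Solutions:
 u(x) = C1 + C2*erf(3*sqrt(14)*x/14)


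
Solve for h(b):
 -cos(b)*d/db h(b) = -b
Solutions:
 h(b) = C1 + Integral(b/cos(b), b)


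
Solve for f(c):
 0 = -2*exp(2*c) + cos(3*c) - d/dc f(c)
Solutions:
 f(c) = C1 - exp(2*c) + sin(3*c)/3


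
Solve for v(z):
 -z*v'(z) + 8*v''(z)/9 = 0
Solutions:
 v(z) = C1 + C2*erfi(3*z/4)


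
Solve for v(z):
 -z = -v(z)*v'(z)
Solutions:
 v(z) = -sqrt(C1 + z^2)
 v(z) = sqrt(C1 + z^2)


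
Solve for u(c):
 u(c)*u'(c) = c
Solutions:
 u(c) = -sqrt(C1 + c^2)
 u(c) = sqrt(C1 + c^2)


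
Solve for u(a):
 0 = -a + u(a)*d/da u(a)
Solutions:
 u(a) = -sqrt(C1 + a^2)
 u(a) = sqrt(C1 + a^2)


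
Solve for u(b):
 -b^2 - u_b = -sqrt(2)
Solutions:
 u(b) = C1 - b^3/3 + sqrt(2)*b


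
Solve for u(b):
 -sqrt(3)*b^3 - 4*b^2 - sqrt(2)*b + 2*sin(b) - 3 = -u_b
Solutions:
 u(b) = C1 + sqrt(3)*b^4/4 + 4*b^3/3 + sqrt(2)*b^2/2 + 3*b + 2*cos(b)


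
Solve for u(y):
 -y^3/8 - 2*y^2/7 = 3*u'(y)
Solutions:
 u(y) = C1 - y^4/96 - 2*y^3/63


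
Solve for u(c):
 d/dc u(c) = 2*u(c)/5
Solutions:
 u(c) = C1*exp(2*c/5)


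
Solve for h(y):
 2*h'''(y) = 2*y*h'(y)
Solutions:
 h(y) = C1 + Integral(C2*airyai(y) + C3*airybi(y), y)


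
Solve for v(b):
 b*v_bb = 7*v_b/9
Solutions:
 v(b) = C1 + C2*b^(16/9)


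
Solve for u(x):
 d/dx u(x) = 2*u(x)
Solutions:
 u(x) = C1*exp(2*x)


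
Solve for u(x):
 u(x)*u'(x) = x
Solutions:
 u(x) = -sqrt(C1 + x^2)
 u(x) = sqrt(C1 + x^2)


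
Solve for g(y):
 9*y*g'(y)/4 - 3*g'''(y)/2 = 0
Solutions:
 g(y) = C1 + Integral(C2*airyai(2^(2/3)*3^(1/3)*y/2) + C3*airybi(2^(2/3)*3^(1/3)*y/2), y)


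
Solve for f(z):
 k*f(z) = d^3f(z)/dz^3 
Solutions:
 f(z) = C1*exp(k^(1/3)*z) + C2*exp(k^(1/3)*z*(-1 + sqrt(3)*I)/2) + C3*exp(-k^(1/3)*z*(1 + sqrt(3)*I)/2)


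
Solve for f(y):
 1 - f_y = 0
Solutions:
 f(y) = C1 + y


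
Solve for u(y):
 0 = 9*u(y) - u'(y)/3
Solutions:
 u(y) = C1*exp(27*y)


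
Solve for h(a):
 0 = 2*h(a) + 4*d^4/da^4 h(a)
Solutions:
 h(a) = (C1*sin(2^(1/4)*a/2) + C2*cos(2^(1/4)*a/2))*exp(-2^(1/4)*a/2) + (C3*sin(2^(1/4)*a/2) + C4*cos(2^(1/4)*a/2))*exp(2^(1/4)*a/2)


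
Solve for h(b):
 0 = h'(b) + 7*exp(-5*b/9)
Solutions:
 h(b) = C1 + 63*exp(-5*b/9)/5


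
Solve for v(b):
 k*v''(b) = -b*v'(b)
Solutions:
 v(b) = C1 + C2*sqrt(k)*erf(sqrt(2)*b*sqrt(1/k)/2)


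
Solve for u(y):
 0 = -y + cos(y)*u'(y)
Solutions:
 u(y) = C1 + Integral(y/cos(y), y)


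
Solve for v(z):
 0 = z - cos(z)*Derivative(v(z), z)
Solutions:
 v(z) = C1 + Integral(z/cos(z), z)


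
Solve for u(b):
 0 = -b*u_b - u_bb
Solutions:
 u(b) = C1 + C2*erf(sqrt(2)*b/2)


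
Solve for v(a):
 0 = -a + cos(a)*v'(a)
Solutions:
 v(a) = C1 + Integral(a/cos(a), a)


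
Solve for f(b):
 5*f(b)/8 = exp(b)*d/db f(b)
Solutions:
 f(b) = C1*exp(-5*exp(-b)/8)


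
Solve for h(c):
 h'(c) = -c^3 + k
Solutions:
 h(c) = C1 - c^4/4 + c*k


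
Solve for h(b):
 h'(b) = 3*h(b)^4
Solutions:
 h(b) = (-1/(C1 + 9*b))^(1/3)
 h(b) = (-1/(C1 + 3*b))^(1/3)*(-3^(2/3) - 3*3^(1/6)*I)/6
 h(b) = (-1/(C1 + 3*b))^(1/3)*(-3^(2/3) + 3*3^(1/6)*I)/6


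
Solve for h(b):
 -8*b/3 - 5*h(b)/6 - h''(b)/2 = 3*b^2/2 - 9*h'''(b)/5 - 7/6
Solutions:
 h(b) = C1*exp(b*(-5^(2/3)*(54*sqrt(734) + 1463)^(1/3) - 5*5^(1/3)/(54*sqrt(734) + 1463)^(1/3) + 10)/108)*sin(sqrt(3)*5^(1/3)*b*(-5^(1/3)*(54*sqrt(734) + 1463)^(1/3) + 5/(54*sqrt(734) + 1463)^(1/3))/108) + C2*exp(b*(-5^(2/3)*(54*sqrt(734) + 1463)^(1/3) - 5*5^(1/3)/(54*sqrt(734) + 1463)^(1/3) + 10)/108)*cos(sqrt(3)*5^(1/3)*b*(-5^(1/3)*(54*sqrt(734) + 1463)^(1/3) + 5/(54*sqrt(734) + 1463)^(1/3))/108) + C3*exp(b*(5*5^(1/3)/(54*sqrt(734) + 1463)^(1/3) + 5 + 5^(2/3)*(54*sqrt(734) + 1463)^(1/3))/54) - 9*b^2/5 - 16*b/5 + 89/25


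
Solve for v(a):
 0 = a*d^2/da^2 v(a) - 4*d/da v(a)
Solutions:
 v(a) = C1 + C2*a^5


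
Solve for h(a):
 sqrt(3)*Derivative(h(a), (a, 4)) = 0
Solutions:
 h(a) = C1 + C2*a + C3*a^2 + C4*a^3


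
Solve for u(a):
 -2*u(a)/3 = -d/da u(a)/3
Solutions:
 u(a) = C1*exp(2*a)


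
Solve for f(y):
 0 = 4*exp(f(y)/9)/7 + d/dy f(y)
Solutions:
 f(y) = 9*log(1/(C1 + 4*y)) + 9*log(63)


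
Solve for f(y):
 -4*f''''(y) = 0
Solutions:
 f(y) = C1 + C2*y + C3*y^2 + C4*y^3


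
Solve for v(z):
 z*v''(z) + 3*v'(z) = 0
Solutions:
 v(z) = C1 + C2/z^2


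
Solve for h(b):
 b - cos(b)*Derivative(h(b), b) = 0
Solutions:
 h(b) = C1 + Integral(b/cos(b), b)


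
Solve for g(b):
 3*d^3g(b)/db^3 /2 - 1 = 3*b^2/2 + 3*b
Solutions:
 g(b) = C1 + C2*b + C3*b^2 + b^5/60 + b^4/12 + b^3/9


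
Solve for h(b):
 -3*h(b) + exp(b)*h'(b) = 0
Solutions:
 h(b) = C1*exp(-3*exp(-b))


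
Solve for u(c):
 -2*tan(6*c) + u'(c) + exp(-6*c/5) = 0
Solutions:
 u(c) = C1 + log(tan(6*c)^2 + 1)/6 + 5*exp(-6*c/5)/6


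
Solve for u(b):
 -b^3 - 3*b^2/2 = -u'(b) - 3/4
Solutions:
 u(b) = C1 + b^4/4 + b^3/2 - 3*b/4


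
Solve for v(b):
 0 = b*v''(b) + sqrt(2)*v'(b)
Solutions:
 v(b) = C1 + C2*b^(1 - sqrt(2))


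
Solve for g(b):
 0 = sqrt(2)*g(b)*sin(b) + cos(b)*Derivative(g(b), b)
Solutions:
 g(b) = C1*cos(b)^(sqrt(2))


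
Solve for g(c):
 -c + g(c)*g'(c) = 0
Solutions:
 g(c) = -sqrt(C1 + c^2)
 g(c) = sqrt(C1 + c^2)


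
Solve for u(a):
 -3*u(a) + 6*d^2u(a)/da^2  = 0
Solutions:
 u(a) = C1*exp(-sqrt(2)*a/2) + C2*exp(sqrt(2)*a/2)


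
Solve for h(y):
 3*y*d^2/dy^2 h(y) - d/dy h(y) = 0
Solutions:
 h(y) = C1 + C2*y^(4/3)


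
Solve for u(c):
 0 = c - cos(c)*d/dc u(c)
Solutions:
 u(c) = C1 + Integral(c/cos(c), c)


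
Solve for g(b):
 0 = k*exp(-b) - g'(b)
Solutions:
 g(b) = C1 - k*exp(-b)


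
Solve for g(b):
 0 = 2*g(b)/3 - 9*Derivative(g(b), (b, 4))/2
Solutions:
 g(b) = C1*exp(-sqrt(2)*3^(1/4)*b/3) + C2*exp(sqrt(2)*3^(1/4)*b/3) + C3*sin(sqrt(2)*3^(1/4)*b/3) + C4*cos(sqrt(2)*3^(1/4)*b/3)


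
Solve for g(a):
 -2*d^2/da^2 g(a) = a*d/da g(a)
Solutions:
 g(a) = C1 + C2*erf(a/2)


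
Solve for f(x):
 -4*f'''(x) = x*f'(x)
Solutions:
 f(x) = C1 + Integral(C2*airyai(-2^(1/3)*x/2) + C3*airybi(-2^(1/3)*x/2), x)


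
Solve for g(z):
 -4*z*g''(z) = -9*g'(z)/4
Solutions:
 g(z) = C1 + C2*z^(25/16)


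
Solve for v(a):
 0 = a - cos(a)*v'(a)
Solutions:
 v(a) = C1 + Integral(a/cos(a), a)


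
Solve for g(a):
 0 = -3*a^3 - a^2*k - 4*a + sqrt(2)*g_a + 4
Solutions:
 g(a) = C1 + 3*sqrt(2)*a^4/8 + sqrt(2)*a^3*k/6 + sqrt(2)*a^2 - 2*sqrt(2)*a


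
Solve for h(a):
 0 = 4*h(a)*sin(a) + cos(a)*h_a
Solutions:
 h(a) = C1*cos(a)^4


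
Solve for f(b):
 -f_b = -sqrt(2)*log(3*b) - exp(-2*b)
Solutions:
 f(b) = C1 + sqrt(2)*b*log(b) + sqrt(2)*b*(-1 + log(3)) - exp(-2*b)/2


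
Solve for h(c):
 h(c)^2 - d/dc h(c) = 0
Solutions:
 h(c) = -1/(C1 + c)


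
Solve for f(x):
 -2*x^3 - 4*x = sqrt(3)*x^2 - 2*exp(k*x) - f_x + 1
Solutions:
 f(x) = C1 + x^4/2 + sqrt(3)*x^3/3 + 2*x^2 + x - 2*exp(k*x)/k


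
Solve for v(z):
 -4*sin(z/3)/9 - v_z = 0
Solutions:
 v(z) = C1 + 4*cos(z/3)/3


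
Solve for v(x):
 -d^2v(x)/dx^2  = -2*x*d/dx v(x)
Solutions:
 v(x) = C1 + C2*erfi(x)


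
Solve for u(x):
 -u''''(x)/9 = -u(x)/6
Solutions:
 u(x) = C1*exp(-2^(3/4)*3^(1/4)*x/2) + C2*exp(2^(3/4)*3^(1/4)*x/2) + C3*sin(2^(3/4)*3^(1/4)*x/2) + C4*cos(2^(3/4)*3^(1/4)*x/2)


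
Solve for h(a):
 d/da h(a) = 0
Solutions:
 h(a) = C1


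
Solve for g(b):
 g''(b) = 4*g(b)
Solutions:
 g(b) = C1*exp(-2*b) + C2*exp(2*b)


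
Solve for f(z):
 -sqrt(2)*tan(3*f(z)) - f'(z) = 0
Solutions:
 f(z) = -asin(C1*exp(-3*sqrt(2)*z))/3 + pi/3
 f(z) = asin(C1*exp(-3*sqrt(2)*z))/3


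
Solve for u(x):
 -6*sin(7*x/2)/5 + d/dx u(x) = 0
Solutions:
 u(x) = C1 - 12*cos(7*x/2)/35


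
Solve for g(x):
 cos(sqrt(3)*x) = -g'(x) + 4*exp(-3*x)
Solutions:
 g(x) = C1 - sqrt(3)*sin(sqrt(3)*x)/3 - 4*exp(-3*x)/3


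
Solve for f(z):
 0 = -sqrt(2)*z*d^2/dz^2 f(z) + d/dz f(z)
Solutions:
 f(z) = C1 + C2*z^(sqrt(2)/2 + 1)


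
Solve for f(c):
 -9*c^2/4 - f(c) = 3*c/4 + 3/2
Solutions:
 f(c) = -9*c^2/4 - 3*c/4 - 3/2


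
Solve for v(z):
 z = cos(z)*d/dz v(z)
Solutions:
 v(z) = C1 + Integral(z/cos(z), z)


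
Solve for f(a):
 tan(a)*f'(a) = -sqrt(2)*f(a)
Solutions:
 f(a) = C1/sin(a)^(sqrt(2))


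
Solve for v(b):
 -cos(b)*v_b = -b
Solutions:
 v(b) = C1 + Integral(b/cos(b), b)


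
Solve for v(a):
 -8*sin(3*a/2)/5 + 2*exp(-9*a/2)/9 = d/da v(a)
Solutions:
 v(a) = C1 + 16*cos(3*a/2)/15 - 4*exp(-9*a/2)/81


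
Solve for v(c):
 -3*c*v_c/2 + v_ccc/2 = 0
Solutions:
 v(c) = C1 + Integral(C2*airyai(3^(1/3)*c) + C3*airybi(3^(1/3)*c), c)


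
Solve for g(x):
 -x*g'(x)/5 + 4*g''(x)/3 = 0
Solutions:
 g(x) = C1 + C2*erfi(sqrt(30)*x/20)


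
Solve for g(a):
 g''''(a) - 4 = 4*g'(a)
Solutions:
 g(a) = C1 + C4*exp(2^(2/3)*a) - a + (C2*sin(2^(2/3)*sqrt(3)*a/2) + C3*cos(2^(2/3)*sqrt(3)*a/2))*exp(-2^(2/3)*a/2)


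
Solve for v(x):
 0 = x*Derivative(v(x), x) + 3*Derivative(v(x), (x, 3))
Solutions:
 v(x) = C1 + Integral(C2*airyai(-3^(2/3)*x/3) + C3*airybi(-3^(2/3)*x/3), x)


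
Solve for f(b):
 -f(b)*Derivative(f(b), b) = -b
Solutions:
 f(b) = -sqrt(C1 + b^2)
 f(b) = sqrt(C1 + b^2)


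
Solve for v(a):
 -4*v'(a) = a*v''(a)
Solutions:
 v(a) = C1 + C2/a^3


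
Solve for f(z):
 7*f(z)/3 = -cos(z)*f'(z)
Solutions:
 f(z) = C1*(sin(z) - 1)^(7/6)/(sin(z) + 1)^(7/6)


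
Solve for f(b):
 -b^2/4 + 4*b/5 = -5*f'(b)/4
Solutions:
 f(b) = C1 + b^3/15 - 8*b^2/25


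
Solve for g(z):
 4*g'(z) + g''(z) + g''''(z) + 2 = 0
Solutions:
 g(z) = C1 + C2*exp(-3^(1/3)*z*(-(18 + sqrt(327))^(1/3) + 3^(1/3)/(18 + sqrt(327))^(1/3))/6)*sin(3^(1/6)*z*(3/(18 + sqrt(327))^(1/3) + 3^(2/3)*(18 + sqrt(327))^(1/3))/6) + C3*exp(-3^(1/3)*z*(-(18 + sqrt(327))^(1/3) + 3^(1/3)/(18 + sqrt(327))^(1/3))/6)*cos(3^(1/6)*z*(3/(18 + sqrt(327))^(1/3) + 3^(2/3)*(18 + sqrt(327))^(1/3))/6) + C4*exp(3^(1/3)*z*(-(18 + sqrt(327))^(1/3) + 3^(1/3)/(18 + sqrt(327))^(1/3))/3) - z/2


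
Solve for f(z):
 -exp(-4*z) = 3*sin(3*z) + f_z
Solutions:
 f(z) = C1 + cos(3*z) + exp(-4*z)/4


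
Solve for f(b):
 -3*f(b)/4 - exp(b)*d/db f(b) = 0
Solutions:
 f(b) = C1*exp(3*exp(-b)/4)


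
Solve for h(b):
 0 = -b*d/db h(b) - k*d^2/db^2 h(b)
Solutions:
 h(b) = C1 + C2*sqrt(k)*erf(sqrt(2)*b*sqrt(1/k)/2)


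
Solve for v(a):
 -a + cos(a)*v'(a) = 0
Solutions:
 v(a) = C1 + Integral(a/cos(a), a)


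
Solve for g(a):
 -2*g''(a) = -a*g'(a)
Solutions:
 g(a) = C1 + C2*erfi(a/2)


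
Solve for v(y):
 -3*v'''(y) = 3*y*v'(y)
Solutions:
 v(y) = C1 + Integral(C2*airyai(-y) + C3*airybi(-y), y)


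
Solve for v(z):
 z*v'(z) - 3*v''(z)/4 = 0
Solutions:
 v(z) = C1 + C2*erfi(sqrt(6)*z/3)


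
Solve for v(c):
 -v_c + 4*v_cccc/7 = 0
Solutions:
 v(c) = C1 + C4*exp(14^(1/3)*c/2) + (C2*sin(14^(1/3)*sqrt(3)*c/4) + C3*cos(14^(1/3)*sqrt(3)*c/4))*exp(-14^(1/3)*c/4)


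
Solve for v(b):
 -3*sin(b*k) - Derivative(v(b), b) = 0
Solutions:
 v(b) = C1 + 3*cos(b*k)/k


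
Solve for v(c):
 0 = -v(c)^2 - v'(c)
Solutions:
 v(c) = 1/(C1 + c)


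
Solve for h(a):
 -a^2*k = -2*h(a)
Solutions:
 h(a) = a^2*k/2


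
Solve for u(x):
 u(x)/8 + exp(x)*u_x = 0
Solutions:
 u(x) = C1*exp(exp(-x)/8)


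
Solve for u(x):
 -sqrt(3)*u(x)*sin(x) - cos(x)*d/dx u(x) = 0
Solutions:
 u(x) = C1*cos(x)^(sqrt(3))


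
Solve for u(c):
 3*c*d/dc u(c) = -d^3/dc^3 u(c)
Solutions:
 u(c) = C1 + Integral(C2*airyai(-3^(1/3)*c) + C3*airybi(-3^(1/3)*c), c)


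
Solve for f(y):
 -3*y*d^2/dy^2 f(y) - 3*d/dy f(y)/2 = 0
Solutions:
 f(y) = C1 + C2*sqrt(y)


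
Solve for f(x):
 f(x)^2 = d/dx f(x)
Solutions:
 f(x) = -1/(C1 + x)


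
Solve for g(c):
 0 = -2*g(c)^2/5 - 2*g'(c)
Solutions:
 g(c) = 5/(C1 + c)


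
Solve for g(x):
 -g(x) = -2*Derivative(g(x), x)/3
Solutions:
 g(x) = C1*exp(3*x/2)


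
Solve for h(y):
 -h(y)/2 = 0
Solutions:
 h(y) = 0


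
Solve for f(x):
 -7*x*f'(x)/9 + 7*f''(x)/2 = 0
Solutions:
 f(x) = C1 + C2*erfi(x/3)


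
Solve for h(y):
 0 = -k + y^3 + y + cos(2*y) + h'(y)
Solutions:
 h(y) = C1 + k*y - y^4/4 - y^2/2 - sin(2*y)/2


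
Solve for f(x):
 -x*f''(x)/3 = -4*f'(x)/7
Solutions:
 f(x) = C1 + C2*x^(19/7)


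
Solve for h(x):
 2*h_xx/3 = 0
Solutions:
 h(x) = C1 + C2*x


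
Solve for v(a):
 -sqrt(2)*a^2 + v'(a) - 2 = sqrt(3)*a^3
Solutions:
 v(a) = C1 + sqrt(3)*a^4/4 + sqrt(2)*a^3/3 + 2*a


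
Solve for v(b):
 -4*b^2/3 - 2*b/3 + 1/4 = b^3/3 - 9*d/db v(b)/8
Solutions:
 v(b) = C1 + 2*b^4/27 + 32*b^3/81 + 8*b^2/27 - 2*b/9


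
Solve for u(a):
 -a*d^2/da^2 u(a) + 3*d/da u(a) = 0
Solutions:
 u(a) = C1 + C2*a^4


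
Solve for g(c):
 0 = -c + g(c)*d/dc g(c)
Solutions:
 g(c) = -sqrt(C1 + c^2)
 g(c) = sqrt(C1 + c^2)


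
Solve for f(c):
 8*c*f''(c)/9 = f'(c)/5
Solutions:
 f(c) = C1 + C2*c^(49/40)


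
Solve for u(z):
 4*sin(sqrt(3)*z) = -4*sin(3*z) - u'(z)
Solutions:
 u(z) = C1 + 4*cos(3*z)/3 + 4*sqrt(3)*cos(sqrt(3)*z)/3


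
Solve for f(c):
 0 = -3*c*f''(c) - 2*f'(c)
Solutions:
 f(c) = C1 + C2*c^(1/3)


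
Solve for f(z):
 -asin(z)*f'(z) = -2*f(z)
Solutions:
 f(z) = C1*exp(2*Integral(1/asin(z), z))


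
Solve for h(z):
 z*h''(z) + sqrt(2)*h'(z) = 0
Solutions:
 h(z) = C1 + C2*z^(1 - sqrt(2))


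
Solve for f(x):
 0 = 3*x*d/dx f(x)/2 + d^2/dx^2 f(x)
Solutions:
 f(x) = C1 + C2*erf(sqrt(3)*x/2)


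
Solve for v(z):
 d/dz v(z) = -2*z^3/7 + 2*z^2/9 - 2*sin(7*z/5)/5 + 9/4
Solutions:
 v(z) = C1 - z^4/14 + 2*z^3/27 + 9*z/4 + 2*cos(7*z/5)/7


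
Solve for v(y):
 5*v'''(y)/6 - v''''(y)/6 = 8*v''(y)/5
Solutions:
 v(y) = C1 + C2*y + (C3*sin(sqrt(335)*y/10) + C4*cos(sqrt(335)*y/10))*exp(5*y/2)


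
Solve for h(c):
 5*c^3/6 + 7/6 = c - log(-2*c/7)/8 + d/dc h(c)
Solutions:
 h(c) = C1 + 5*c^4/24 - c^2/2 + c*log(-c)/8 + c*(-3*log(7) + 3*log(2) + 25)/24


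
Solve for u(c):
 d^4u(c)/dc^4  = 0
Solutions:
 u(c) = C1 + C2*c + C3*c^2 + C4*c^3


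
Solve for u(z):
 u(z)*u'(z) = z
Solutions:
 u(z) = -sqrt(C1 + z^2)
 u(z) = sqrt(C1 + z^2)


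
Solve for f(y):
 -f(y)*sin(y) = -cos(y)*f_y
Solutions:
 f(y) = C1/cos(y)


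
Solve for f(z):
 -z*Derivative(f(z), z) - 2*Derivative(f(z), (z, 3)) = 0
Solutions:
 f(z) = C1 + Integral(C2*airyai(-2^(2/3)*z/2) + C3*airybi(-2^(2/3)*z/2), z)


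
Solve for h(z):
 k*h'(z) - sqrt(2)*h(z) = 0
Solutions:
 h(z) = C1*exp(sqrt(2)*z/k)


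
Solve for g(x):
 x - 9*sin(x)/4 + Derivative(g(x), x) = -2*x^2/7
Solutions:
 g(x) = C1 - 2*x^3/21 - x^2/2 - 9*cos(x)/4


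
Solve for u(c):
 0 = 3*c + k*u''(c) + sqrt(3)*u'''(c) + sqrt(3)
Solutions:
 u(c) = C1 + C2*c + C3*exp(-sqrt(3)*c*k/3) - c^3/(2*k) + sqrt(3)*c^2*(-1 + 3/k)/(2*k)


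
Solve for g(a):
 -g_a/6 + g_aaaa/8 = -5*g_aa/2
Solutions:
 g(a) = C1 + C2*exp(6^(1/3)*a*(-(3 + sqrt(6009))^(1/3) + 10*6^(1/3)/(3 + sqrt(6009))^(1/3))/6)*sin(2^(1/3)*3^(1/6)*a*(5*2^(1/3)/(3 + sqrt(6009))^(1/3) + 3^(2/3)*(3 + sqrt(6009))^(1/3)/6)) + C3*exp(6^(1/3)*a*(-(3 + sqrt(6009))^(1/3) + 10*6^(1/3)/(3 + sqrt(6009))^(1/3))/6)*cos(2^(1/3)*3^(1/6)*a*(5*2^(1/3)/(3 + sqrt(6009))^(1/3) + 3^(2/3)*(3 + sqrt(6009))^(1/3)/6)) + C4*exp(-6^(1/3)*a*(-(3 + sqrt(6009))^(1/3) + 10*6^(1/3)/(3 + sqrt(6009))^(1/3))/3)


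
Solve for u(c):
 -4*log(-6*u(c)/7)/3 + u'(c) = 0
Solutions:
 -3*Integral(1/(log(-_y) - log(7) + log(6)), (_y, u(c)))/4 = C1 - c


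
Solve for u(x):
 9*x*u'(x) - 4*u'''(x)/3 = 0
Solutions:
 u(x) = C1 + Integral(C2*airyai(3*2^(1/3)*x/2) + C3*airybi(3*2^(1/3)*x/2), x)


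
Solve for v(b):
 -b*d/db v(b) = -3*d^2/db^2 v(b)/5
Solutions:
 v(b) = C1 + C2*erfi(sqrt(30)*b/6)


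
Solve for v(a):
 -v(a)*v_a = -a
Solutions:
 v(a) = -sqrt(C1 + a^2)
 v(a) = sqrt(C1 + a^2)


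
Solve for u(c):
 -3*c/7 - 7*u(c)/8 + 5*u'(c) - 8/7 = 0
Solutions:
 u(c) = C1*exp(7*c/40) - 24*c/49 - 1408/343


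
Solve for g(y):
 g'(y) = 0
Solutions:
 g(y) = C1


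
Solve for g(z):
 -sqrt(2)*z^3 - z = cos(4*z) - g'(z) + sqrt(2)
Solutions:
 g(z) = C1 + sqrt(2)*z^4/4 + z^2/2 + sqrt(2)*z + sin(4*z)/4


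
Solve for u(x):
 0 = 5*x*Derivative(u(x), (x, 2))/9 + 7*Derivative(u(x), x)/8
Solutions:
 u(x) = C1 + C2/x^(23/40)


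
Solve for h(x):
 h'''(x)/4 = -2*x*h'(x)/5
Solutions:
 h(x) = C1 + Integral(C2*airyai(-2*5^(2/3)*x/5) + C3*airybi(-2*5^(2/3)*x/5), x)


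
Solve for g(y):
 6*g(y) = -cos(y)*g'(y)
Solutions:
 g(y) = C1*(sin(y)^3 - 3*sin(y)^2 + 3*sin(y) - 1)/(sin(y)^3 + 3*sin(y)^2 + 3*sin(y) + 1)


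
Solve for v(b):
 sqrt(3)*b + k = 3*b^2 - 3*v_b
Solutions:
 v(b) = C1 + b^3/3 - sqrt(3)*b^2/6 - b*k/3


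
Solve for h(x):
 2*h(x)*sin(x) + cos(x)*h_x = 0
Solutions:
 h(x) = C1*cos(x)^2


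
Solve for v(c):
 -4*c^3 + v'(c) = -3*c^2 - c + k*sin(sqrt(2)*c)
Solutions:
 v(c) = C1 + c^4 - c^3 - c^2/2 - sqrt(2)*k*cos(sqrt(2)*c)/2


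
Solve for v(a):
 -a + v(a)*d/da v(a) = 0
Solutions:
 v(a) = -sqrt(C1 + a^2)
 v(a) = sqrt(C1 + a^2)


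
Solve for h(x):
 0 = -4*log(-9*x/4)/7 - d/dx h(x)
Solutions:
 h(x) = C1 - 4*x*log(-x)/7 + 4*x*(-2*log(3) + 1 + 2*log(2))/7


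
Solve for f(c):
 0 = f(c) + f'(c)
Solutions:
 f(c) = C1*exp(-c)


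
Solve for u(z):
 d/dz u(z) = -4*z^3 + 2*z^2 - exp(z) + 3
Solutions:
 u(z) = C1 - z^4 + 2*z^3/3 + 3*z - exp(z)


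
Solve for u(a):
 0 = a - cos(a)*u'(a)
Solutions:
 u(a) = C1 + Integral(a/cos(a), a)


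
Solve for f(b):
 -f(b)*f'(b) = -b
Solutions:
 f(b) = -sqrt(C1 + b^2)
 f(b) = sqrt(C1 + b^2)


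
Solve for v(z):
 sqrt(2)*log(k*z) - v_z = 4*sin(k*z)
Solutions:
 v(z) = C1 + sqrt(2)*z*(log(k*z) - 1) - 4*Piecewise((-cos(k*z)/k, Ne(k, 0)), (0, True))


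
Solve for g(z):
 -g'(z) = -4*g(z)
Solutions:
 g(z) = C1*exp(4*z)


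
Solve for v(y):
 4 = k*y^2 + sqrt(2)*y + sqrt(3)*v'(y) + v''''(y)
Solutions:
 v(y) = C1 + C4*exp(-3^(1/6)*y) - sqrt(3)*k*y^3/9 - sqrt(6)*y^2/6 + 4*sqrt(3)*y/3 + (C2*sin(3^(2/3)*y/2) + C3*cos(3^(2/3)*y/2))*exp(3^(1/6)*y/2)


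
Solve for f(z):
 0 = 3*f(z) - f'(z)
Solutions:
 f(z) = C1*exp(3*z)


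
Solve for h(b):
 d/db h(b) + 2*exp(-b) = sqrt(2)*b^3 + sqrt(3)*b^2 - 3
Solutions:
 h(b) = C1 + sqrt(2)*b^4/4 + sqrt(3)*b^3/3 - 3*b + 2*exp(-b)


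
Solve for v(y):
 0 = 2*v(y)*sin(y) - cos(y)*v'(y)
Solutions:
 v(y) = C1/cos(y)^2


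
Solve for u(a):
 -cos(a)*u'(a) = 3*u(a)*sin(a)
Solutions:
 u(a) = C1*cos(a)^3


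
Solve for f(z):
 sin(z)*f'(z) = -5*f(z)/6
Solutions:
 f(z) = C1*(cos(z) + 1)^(5/12)/(cos(z) - 1)^(5/12)


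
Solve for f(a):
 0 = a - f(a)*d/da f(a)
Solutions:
 f(a) = -sqrt(C1 + a^2)
 f(a) = sqrt(C1 + a^2)


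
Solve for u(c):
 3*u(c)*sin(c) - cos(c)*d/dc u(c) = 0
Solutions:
 u(c) = C1/cos(c)^3


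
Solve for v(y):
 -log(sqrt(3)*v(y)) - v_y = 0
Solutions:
 2*Integral(1/(2*log(_y) + log(3)), (_y, v(y))) = C1 - y


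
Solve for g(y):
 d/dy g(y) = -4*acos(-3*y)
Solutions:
 g(y) = C1 - 4*y*acos(-3*y) - 4*sqrt(1 - 9*y^2)/3


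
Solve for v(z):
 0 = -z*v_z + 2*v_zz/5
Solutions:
 v(z) = C1 + C2*erfi(sqrt(5)*z/2)


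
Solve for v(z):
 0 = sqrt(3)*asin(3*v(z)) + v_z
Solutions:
 Integral(1/asin(3*_y), (_y, v(z))) = C1 - sqrt(3)*z


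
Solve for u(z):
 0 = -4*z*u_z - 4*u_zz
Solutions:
 u(z) = C1 + C2*erf(sqrt(2)*z/2)


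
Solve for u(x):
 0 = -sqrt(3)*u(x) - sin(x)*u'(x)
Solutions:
 u(x) = C1*(cos(x) + 1)^(sqrt(3)/2)/(cos(x) - 1)^(sqrt(3)/2)


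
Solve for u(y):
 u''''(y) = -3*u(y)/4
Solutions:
 u(y) = (C1*sin(3^(1/4)*y/2) + C2*cos(3^(1/4)*y/2))*exp(-3^(1/4)*y/2) + (C3*sin(3^(1/4)*y/2) + C4*cos(3^(1/4)*y/2))*exp(3^(1/4)*y/2)


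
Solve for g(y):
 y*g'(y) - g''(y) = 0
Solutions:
 g(y) = C1 + C2*erfi(sqrt(2)*y/2)


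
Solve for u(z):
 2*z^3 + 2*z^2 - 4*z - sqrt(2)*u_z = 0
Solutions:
 u(z) = C1 + sqrt(2)*z^4/4 + sqrt(2)*z^3/3 - sqrt(2)*z^2


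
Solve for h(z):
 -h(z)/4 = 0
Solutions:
 h(z) = 0


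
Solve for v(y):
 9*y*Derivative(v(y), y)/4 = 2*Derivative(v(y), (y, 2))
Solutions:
 v(y) = C1 + C2*erfi(3*y/4)


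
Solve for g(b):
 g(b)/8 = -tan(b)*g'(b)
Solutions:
 g(b) = C1/sin(b)^(1/8)


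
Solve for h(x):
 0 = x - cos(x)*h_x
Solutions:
 h(x) = C1 + Integral(x/cos(x), x)


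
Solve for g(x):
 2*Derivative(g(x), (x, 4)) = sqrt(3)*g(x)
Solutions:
 g(x) = C1*exp(-2^(3/4)*3^(1/8)*x/2) + C2*exp(2^(3/4)*3^(1/8)*x/2) + C3*sin(2^(3/4)*3^(1/8)*x/2) + C4*cos(2^(3/4)*3^(1/8)*x/2)


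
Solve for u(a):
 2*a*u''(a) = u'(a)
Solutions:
 u(a) = C1 + C2*a^(3/2)


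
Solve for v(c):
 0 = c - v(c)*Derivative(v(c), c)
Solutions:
 v(c) = -sqrt(C1 + c^2)
 v(c) = sqrt(C1 + c^2)


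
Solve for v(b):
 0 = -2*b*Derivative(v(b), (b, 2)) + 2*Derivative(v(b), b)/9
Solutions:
 v(b) = C1 + C2*b^(10/9)


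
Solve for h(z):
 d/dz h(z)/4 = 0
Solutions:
 h(z) = C1


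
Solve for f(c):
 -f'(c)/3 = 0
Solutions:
 f(c) = C1


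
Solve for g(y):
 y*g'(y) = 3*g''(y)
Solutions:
 g(y) = C1 + C2*erfi(sqrt(6)*y/6)


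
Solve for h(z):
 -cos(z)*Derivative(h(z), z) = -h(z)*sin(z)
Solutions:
 h(z) = C1/cos(z)


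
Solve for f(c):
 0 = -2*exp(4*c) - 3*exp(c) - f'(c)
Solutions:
 f(c) = C1 - exp(4*c)/2 - 3*exp(c)


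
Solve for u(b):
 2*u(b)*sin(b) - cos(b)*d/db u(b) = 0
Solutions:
 u(b) = C1/cos(b)^2


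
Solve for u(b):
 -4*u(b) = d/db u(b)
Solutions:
 u(b) = C1*exp(-4*b)


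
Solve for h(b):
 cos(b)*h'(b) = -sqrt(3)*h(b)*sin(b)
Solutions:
 h(b) = C1*cos(b)^(sqrt(3))


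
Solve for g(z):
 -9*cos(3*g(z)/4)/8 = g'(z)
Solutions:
 9*z/8 - 2*log(sin(3*g(z)/4) - 1)/3 + 2*log(sin(3*g(z)/4) + 1)/3 = C1


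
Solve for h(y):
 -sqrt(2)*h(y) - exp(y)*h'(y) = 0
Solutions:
 h(y) = C1*exp(sqrt(2)*exp(-y))


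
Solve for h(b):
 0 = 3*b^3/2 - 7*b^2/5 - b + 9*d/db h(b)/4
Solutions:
 h(b) = C1 - b^4/6 + 28*b^3/135 + 2*b^2/9


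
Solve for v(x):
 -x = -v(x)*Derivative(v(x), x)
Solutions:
 v(x) = -sqrt(C1 + x^2)
 v(x) = sqrt(C1 + x^2)


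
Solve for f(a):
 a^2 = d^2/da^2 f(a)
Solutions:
 f(a) = C1 + C2*a + a^4/12


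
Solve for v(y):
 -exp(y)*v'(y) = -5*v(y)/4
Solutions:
 v(y) = C1*exp(-5*exp(-y)/4)


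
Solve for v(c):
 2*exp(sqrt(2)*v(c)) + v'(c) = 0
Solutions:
 v(c) = sqrt(2)*(2*log(1/(C1 + 2*c)) - log(2))/4


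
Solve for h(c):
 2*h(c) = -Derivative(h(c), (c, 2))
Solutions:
 h(c) = C1*sin(sqrt(2)*c) + C2*cos(sqrt(2)*c)


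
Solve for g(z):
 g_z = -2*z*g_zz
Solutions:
 g(z) = C1 + C2*sqrt(z)


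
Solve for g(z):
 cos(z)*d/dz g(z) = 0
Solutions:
 g(z) = C1


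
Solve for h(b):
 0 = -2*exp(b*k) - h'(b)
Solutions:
 h(b) = C1 - 2*exp(b*k)/k


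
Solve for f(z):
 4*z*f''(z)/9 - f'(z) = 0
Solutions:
 f(z) = C1 + C2*z^(13/4)


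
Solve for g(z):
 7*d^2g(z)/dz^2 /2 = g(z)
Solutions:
 g(z) = C1*exp(-sqrt(14)*z/7) + C2*exp(sqrt(14)*z/7)


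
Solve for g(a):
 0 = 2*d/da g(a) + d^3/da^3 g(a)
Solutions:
 g(a) = C1 + C2*sin(sqrt(2)*a) + C3*cos(sqrt(2)*a)


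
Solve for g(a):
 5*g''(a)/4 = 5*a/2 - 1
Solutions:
 g(a) = C1 + C2*a + a^3/3 - 2*a^2/5


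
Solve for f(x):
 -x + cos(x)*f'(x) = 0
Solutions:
 f(x) = C1 + Integral(x/cos(x), x)


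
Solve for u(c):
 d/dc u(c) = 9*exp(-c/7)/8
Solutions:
 u(c) = C1 - 63*exp(-c/7)/8


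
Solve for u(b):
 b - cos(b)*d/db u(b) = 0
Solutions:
 u(b) = C1 + Integral(b/cos(b), b)


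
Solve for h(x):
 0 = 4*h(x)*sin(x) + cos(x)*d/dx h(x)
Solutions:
 h(x) = C1*cos(x)^4


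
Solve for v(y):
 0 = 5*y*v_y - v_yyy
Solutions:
 v(y) = C1 + Integral(C2*airyai(5^(1/3)*y) + C3*airybi(5^(1/3)*y), y)


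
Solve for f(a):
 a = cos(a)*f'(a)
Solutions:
 f(a) = C1 + Integral(a/cos(a), a)


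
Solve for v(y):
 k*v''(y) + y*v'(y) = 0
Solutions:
 v(y) = C1 + C2*sqrt(k)*erf(sqrt(2)*y*sqrt(1/k)/2)


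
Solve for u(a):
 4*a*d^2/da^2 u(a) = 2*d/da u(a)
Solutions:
 u(a) = C1 + C2*a^(3/2)


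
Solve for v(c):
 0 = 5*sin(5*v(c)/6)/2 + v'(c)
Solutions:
 5*c/2 + 3*log(cos(5*v(c)/6) - 1)/5 - 3*log(cos(5*v(c)/6) + 1)/5 = C1


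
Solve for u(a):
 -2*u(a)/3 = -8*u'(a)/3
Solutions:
 u(a) = C1*exp(a/4)


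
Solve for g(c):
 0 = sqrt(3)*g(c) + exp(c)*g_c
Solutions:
 g(c) = C1*exp(sqrt(3)*exp(-c))


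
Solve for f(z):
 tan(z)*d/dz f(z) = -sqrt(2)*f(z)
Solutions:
 f(z) = C1/sin(z)^(sqrt(2))


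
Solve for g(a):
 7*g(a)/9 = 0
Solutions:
 g(a) = 0


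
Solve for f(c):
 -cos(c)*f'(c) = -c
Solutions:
 f(c) = C1 + Integral(c/cos(c), c)


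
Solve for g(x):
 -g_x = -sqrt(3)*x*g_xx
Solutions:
 g(x) = C1 + C2*x^(sqrt(3)/3 + 1)


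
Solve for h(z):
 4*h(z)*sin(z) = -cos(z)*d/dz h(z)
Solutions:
 h(z) = C1*cos(z)^4


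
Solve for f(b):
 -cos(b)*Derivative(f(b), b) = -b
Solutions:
 f(b) = C1 + Integral(b/cos(b), b)


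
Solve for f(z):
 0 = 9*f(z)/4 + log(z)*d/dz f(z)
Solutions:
 f(z) = C1*exp(-9*li(z)/4)


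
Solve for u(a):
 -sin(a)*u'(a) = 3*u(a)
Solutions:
 u(a) = C1*(cos(a) + 1)^(3/2)/(cos(a) - 1)^(3/2)


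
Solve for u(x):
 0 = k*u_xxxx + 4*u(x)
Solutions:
 u(x) = C1*exp(-sqrt(2)*x*(-1/k)^(1/4)) + C2*exp(sqrt(2)*x*(-1/k)^(1/4)) + C3*exp(-sqrt(2)*I*x*(-1/k)^(1/4)) + C4*exp(sqrt(2)*I*x*(-1/k)^(1/4))


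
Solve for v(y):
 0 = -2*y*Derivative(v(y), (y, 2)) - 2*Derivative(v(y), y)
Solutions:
 v(y) = C1 + C2*log(y)


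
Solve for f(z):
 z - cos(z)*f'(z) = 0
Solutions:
 f(z) = C1 + Integral(z/cos(z), z)


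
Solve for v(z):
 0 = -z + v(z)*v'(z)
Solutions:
 v(z) = -sqrt(C1 + z^2)
 v(z) = sqrt(C1 + z^2)


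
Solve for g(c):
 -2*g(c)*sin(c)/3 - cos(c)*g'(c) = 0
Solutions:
 g(c) = C1*cos(c)^(2/3)


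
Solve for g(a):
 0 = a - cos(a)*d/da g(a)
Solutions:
 g(a) = C1 + Integral(a/cos(a), a)


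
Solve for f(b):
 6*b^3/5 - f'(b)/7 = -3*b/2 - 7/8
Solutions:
 f(b) = C1 + 21*b^4/10 + 21*b^2/4 + 49*b/8


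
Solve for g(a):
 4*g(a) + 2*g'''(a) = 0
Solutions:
 g(a) = C3*exp(-2^(1/3)*a) + (C1*sin(2^(1/3)*sqrt(3)*a/2) + C2*cos(2^(1/3)*sqrt(3)*a/2))*exp(2^(1/3)*a/2)


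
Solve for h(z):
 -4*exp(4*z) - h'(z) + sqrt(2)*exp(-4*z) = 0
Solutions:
 h(z) = C1 - exp(4*z) - sqrt(2)*exp(-4*z)/4


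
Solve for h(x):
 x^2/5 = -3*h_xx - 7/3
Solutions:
 h(x) = C1 + C2*x - x^4/180 - 7*x^2/18


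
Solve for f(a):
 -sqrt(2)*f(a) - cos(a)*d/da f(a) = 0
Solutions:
 f(a) = C1*(sin(a) - 1)^(sqrt(2)/2)/(sin(a) + 1)^(sqrt(2)/2)


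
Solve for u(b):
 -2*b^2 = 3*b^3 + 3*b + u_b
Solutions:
 u(b) = C1 - 3*b^4/4 - 2*b^3/3 - 3*b^2/2


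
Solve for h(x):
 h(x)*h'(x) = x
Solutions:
 h(x) = -sqrt(C1 + x^2)
 h(x) = sqrt(C1 + x^2)


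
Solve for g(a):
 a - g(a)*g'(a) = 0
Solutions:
 g(a) = -sqrt(C1 + a^2)
 g(a) = sqrt(C1 + a^2)


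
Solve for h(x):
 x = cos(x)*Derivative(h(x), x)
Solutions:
 h(x) = C1 + Integral(x/cos(x), x)


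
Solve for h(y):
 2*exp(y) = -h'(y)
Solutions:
 h(y) = C1 - 2*exp(y)


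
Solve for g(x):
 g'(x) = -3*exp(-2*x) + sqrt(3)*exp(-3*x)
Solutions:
 g(x) = C1 + 3*exp(-2*x)/2 - sqrt(3)*exp(-3*x)/3


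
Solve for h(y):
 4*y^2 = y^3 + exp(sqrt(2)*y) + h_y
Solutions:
 h(y) = C1 - y^4/4 + 4*y^3/3 - sqrt(2)*exp(sqrt(2)*y)/2


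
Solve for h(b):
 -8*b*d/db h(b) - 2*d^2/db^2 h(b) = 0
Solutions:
 h(b) = C1 + C2*erf(sqrt(2)*b)


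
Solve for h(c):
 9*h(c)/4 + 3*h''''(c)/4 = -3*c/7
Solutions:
 h(c) = -4*c/21 + (C1*sin(sqrt(2)*3^(1/4)*c/2) + C2*cos(sqrt(2)*3^(1/4)*c/2))*exp(-sqrt(2)*3^(1/4)*c/2) + (C3*sin(sqrt(2)*3^(1/4)*c/2) + C4*cos(sqrt(2)*3^(1/4)*c/2))*exp(sqrt(2)*3^(1/4)*c/2)


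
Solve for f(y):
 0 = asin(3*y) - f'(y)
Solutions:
 f(y) = C1 + y*asin(3*y) + sqrt(1 - 9*y^2)/3


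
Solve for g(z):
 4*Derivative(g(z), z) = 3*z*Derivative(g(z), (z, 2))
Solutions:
 g(z) = C1 + C2*z^(7/3)


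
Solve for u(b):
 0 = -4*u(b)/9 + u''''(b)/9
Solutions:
 u(b) = C1*exp(-sqrt(2)*b) + C2*exp(sqrt(2)*b) + C3*sin(sqrt(2)*b) + C4*cos(sqrt(2)*b)


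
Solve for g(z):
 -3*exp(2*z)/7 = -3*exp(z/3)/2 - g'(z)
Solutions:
 g(z) = C1 - 9*exp(z/3)/2 + 3*exp(2*z)/14


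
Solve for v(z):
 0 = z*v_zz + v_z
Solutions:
 v(z) = C1 + C2*log(z)


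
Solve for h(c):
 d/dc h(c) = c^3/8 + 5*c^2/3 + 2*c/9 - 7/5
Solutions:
 h(c) = C1 + c^4/32 + 5*c^3/9 + c^2/9 - 7*c/5


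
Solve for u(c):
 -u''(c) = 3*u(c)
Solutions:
 u(c) = C1*sin(sqrt(3)*c) + C2*cos(sqrt(3)*c)


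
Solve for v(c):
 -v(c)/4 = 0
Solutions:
 v(c) = 0


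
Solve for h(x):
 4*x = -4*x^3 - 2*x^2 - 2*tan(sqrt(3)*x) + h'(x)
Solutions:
 h(x) = C1 + x^4 + 2*x^3/3 + 2*x^2 - 2*sqrt(3)*log(cos(sqrt(3)*x))/3


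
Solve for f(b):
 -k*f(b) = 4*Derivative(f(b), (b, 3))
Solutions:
 f(b) = C1*exp(2^(1/3)*b*(-k)^(1/3)/2) + C2*exp(2^(1/3)*b*(-k)^(1/3)*(-1 + sqrt(3)*I)/4) + C3*exp(-2^(1/3)*b*(-k)^(1/3)*(1 + sqrt(3)*I)/4)


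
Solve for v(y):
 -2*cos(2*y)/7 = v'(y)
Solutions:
 v(y) = C1 - sin(2*y)/7


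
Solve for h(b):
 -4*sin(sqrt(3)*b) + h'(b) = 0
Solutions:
 h(b) = C1 - 4*sqrt(3)*cos(sqrt(3)*b)/3


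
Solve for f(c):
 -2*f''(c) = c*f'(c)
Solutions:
 f(c) = C1 + C2*erf(c/2)


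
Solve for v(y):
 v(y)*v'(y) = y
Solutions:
 v(y) = -sqrt(C1 + y^2)
 v(y) = sqrt(C1 + y^2)


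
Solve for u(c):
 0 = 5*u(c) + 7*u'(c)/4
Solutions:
 u(c) = C1*exp(-20*c/7)


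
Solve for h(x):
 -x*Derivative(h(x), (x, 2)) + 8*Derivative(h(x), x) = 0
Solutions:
 h(x) = C1 + C2*x^9


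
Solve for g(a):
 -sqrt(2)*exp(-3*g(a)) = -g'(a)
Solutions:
 g(a) = log(C1 + 3*sqrt(2)*a)/3
 g(a) = log((-3^(1/3) - 3^(5/6)*I)*(C1 + sqrt(2)*a)^(1/3)/2)
 g(a) = log((-3^(1/3) + 3^(5/6)*I)*(C1 + sqrt(2)*a)^(1/3)/2)


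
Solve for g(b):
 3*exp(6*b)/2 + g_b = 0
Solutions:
 g(b) = C1 - exp(6*b)/4


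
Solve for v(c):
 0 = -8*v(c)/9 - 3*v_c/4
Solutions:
 v(c) = C1*exp(-32*c/27)


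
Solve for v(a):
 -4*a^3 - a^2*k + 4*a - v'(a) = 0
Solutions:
 v(a) = C1 - a^4 - a^3*k/3 + 2*a^2


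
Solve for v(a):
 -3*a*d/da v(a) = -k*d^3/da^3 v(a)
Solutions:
 v(a) = C1 + Integral(C2*airyai(3^(1/3)*a*(1/k)^(1/3)) + C3*airybi(3^(1/3)*a*(1/k)^(1/3)), a)


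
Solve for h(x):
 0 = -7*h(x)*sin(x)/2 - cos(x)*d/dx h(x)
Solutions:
 h(x) = C1*cos(x)^(7/2)


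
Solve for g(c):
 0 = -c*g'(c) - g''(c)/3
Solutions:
 g(c) = C1 + C2*erf(sqrt(6)*c/2)


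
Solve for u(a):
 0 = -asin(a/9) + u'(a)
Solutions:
 u(a) = C1 + a*asin(a/9) + sqrt(81 - a^2)


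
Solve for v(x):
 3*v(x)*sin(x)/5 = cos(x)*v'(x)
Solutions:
 v(x) = C1/cos(x)^(3/5)


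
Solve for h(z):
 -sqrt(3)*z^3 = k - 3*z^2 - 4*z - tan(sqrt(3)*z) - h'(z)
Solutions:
 h(z) = C1 + k*z + sqrt(3)*z^4/4 - z^3 - 2*z^2 + sqrt(3)*log(cos(sqrt(3)*z))/3


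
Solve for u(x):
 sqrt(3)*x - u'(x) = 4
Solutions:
 u(x) = C1 + sqrt(3)*x^2/2 - 4*x


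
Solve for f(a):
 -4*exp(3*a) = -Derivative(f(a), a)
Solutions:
 f(a) = C1 + 4*exp(3*a)/3


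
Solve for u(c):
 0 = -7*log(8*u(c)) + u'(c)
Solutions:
 -Integral(1/(log(_y) + 3*log(2)), (_y, u(c)))/7 = C1 - c


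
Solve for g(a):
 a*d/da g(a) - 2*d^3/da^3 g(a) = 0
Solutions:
 g(a) = C1 + Integral(C2*airyai(2^(2/3)*a/2) + C3*airybi(2^(2/3)*a/2), a)


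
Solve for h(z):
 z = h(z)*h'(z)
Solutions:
 h(z) = -sqrt(C1 + z^2)
 h(z) = sqrt(C1 + z^2)


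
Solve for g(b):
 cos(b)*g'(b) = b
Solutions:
 g(b) = C1 + Integral(b/cos(b), b)


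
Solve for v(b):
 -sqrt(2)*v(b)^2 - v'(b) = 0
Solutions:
 v(b) = 1/(C1 + sqrt(2)*b)


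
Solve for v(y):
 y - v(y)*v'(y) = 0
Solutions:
 v(y) = -sqrt(C1 + y^2)
 v(y) = sqrt(C1 + y^2)


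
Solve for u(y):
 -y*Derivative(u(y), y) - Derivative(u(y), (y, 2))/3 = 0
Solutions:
 u(y) = C1 + C2*erf(sqrt(6)*y/2)


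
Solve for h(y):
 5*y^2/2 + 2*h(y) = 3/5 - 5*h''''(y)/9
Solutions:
 h(y) = -5*y^2/4 + (C1*sin(10^(3/4)*sqrt(3)*y/10) + C2*cos(10^(3/4)*sqrt(3)*y/10))*exp(-10^(3/4)*sqrt(3)*y/10) + (C3*sin(10^(3/4)*sqrt(3)*y/10) + C4*cos(10^(3/4)*sqrt(3)*y/10))*exp(10^(3/4)*sqrt(3)*y/10) + 3/10


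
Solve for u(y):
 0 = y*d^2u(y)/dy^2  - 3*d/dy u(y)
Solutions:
 u(y) = C1 + C2*y^4


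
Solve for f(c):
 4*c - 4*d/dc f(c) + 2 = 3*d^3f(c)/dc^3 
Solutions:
 f(c) = C1 + C2*sin(2*sqrt(3)*c/3) + C3*cos(2*sqrt(3)*c/3) + c^2/2 + c/2


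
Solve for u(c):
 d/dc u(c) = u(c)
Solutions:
 u(c) = C1*exp(c)


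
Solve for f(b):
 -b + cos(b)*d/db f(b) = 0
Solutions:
 f(b) = C1 + Integral(b/cos(b), b)


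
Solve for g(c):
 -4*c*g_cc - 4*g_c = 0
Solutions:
 g(c) = C1 + C2*log(c)


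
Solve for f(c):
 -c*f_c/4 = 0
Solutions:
 f(c) = C1


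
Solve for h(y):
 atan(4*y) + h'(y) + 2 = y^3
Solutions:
 h(y) = C1 + y^4/4 - y*atan(4*y) - 2*y + log(16*y^2 + 1)/8


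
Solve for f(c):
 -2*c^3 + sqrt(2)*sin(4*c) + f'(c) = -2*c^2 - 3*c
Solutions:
 f(c) = C1 + c^4/2 - 2*c^3/3 - 3*c^2/2 + sqrt(2)*cos(4*c)/4


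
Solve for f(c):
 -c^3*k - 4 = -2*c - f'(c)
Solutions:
 f(c) = C1 + c^4*k/4 - c^2 + 4*c


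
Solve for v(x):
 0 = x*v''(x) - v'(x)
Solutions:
 v(x) = C1 + C2*x^2


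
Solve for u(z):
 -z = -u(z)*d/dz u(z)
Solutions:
 u(z) = -sqrt(C1 + z^2)
 u(z) = sqrt(C1 + z^2)


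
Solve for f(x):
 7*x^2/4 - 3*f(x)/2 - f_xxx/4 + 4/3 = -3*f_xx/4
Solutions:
 f(x) = C1*exp(x*(1/(2*(sqrt(3) + 2)^(1/3)) + (sqrt(3) + 2)^(1/3)/2 + 1))*sin(sqrt(3)*x*(-(sqrt(3) + 2)^(1/3) + (sqrt(3) + 2)^(-1/3))/2) + C2*exp(x*(1/(2*(sqrt(3) + 2)^(1/3)) + (sqrt(3) + 2)^(1/3)/2 + 1))*cos(sqrt(3)*x*(-(sqrt(3) + 2)^(1/3) + (sqrt(3) + 2)^(-1/3))/2) + C3*exp(x*(-(sqrt(3) + 2)^(1/3) - 1/(sqrt(3) + 2)^(1/3) + 1)) + 7*x^2/6 + 37/18


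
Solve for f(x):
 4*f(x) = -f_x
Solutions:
 f(x) = C1*exp(-4*x)


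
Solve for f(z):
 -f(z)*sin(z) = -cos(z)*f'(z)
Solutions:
 f(z) = C1/cos(z)


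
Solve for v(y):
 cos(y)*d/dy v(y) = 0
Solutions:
 v(y) = C1


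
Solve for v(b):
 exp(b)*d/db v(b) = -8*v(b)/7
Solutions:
 v(b) = C1*exp(8*exp(-b)/7)


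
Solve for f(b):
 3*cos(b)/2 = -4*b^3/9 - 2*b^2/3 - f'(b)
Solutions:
 f(b) = C1 - b^4/9 - 2*b^3/9 - 3*sin(b)/2


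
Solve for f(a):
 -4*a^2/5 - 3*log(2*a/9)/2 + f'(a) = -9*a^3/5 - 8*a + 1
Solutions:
 f(a) = C1 - 9*a^4/20 + 4*a^3/15 - 4*a^2 + 3*a*log(a)/2 - 3*a*log(3) - a/2 + 3*a*log(2)/2


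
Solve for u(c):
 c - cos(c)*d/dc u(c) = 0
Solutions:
 u(c) = C1 + Integral(c/cos(c), c)


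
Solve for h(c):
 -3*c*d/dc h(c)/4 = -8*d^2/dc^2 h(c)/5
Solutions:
 h(c) = C1 + C2*erfi(sqrt(15)*c/8)


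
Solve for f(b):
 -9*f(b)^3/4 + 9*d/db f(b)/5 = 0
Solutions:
 f(b) = -sqrt(2)*sqrt(-1/(C1 + 5*b))
 f(b) = sqrt(2)*sqrt(-1/(C1 + 5*b))


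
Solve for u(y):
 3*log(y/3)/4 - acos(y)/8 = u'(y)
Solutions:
 u(y) = C1 + 3*y*log(y)/4 - y*acos(y)/8 - 3*y*log(3)/4 - 3*y/4 + sqrt(1 - y^2)/8


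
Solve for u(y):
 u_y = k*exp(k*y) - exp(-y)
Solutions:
 u(y) = C1 + exp(k*y) + exp(-y)


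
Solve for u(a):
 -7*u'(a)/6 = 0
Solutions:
 u(a) = C1


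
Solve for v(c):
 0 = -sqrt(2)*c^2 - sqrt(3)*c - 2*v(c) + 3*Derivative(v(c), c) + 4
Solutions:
 v(c) = C1*exp(2*c/3) - sqrt(2)*c^2/2 - 3*sqrt(2)*c/2 - sqrt(3)*c/2 - 9*sqrt(2)/4 - 3*sqrt(3)/4 + 2


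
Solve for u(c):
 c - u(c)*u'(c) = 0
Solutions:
 u(c) = -sqrt(C1 + c^2)
 u(c) = sqrt(C1 + c^2)


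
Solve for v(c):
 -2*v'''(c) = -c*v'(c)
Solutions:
 v(c) = C1 + Integral(C2*airyai(2^(2/3)*c/2) + C3*airybi(2^(2/3)*c/2), c)


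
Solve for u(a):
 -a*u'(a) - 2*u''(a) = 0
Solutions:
 u(a) = C1 + C2*erf(a/2)


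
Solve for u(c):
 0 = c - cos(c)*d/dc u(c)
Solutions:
 u(c) = C1 + Integral(c/cos(c), c)


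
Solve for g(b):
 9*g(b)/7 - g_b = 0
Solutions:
 g(b) = C1*exp(9*b/7)


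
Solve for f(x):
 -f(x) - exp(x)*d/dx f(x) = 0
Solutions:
 f(x) = C1*exp(exp(-x))


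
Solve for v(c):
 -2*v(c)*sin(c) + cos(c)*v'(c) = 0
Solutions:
 v(c) = C1/cos(c)^2


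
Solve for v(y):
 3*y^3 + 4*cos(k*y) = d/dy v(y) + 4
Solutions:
 v(y) = C1 + 3*y^4/4 - 4*y + 4*sin(k*y)/k


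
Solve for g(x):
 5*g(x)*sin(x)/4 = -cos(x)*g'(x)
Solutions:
 g(x) = C1*cos(x)^(5/4)


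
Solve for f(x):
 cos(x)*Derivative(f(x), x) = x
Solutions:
 f(x) = C1 + Integral(x/cos(x), x)


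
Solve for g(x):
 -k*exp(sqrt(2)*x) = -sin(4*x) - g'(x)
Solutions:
 g(x) = C1 + sqrt(2)*k*exp(sqrt(2)*x)/2 + cos(4*x)/4


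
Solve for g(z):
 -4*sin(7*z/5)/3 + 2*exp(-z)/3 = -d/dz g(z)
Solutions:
 g(z) = C1 - 20*cos(7*z/5)/21 + 2*exp(-z)/3


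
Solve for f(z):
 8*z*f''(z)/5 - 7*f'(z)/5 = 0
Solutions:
 f(z) = C1 + C2*z^(15/8)


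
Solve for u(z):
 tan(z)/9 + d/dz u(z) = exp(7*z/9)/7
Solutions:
 u(z) = C1 + 9*exp(7*z/9)/49 + log(cos(z))/9


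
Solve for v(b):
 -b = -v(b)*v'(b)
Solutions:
 v(b) = -sqrt(C1 + b^2)
 v(b) = sqrt(C1 + b^2)


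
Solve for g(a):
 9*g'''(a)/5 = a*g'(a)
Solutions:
 g(a) = C1 + Integral(C2*airyai(15^(1/3)*a/3) + C3*airybi(15^(1/3)*a/3), a)


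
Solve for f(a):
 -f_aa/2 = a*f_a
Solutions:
 f(a) = C1 + C2*erf(a)


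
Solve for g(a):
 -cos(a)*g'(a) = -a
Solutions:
 g(a) = C1 + Integral(a/cos(a), a)


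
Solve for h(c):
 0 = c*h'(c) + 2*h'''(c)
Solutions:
 h(c) = C1 + Integral(C2*airyai(-2^(2/3)*c/2) + C3*airybi(-2^(2/3)*c/2), c)


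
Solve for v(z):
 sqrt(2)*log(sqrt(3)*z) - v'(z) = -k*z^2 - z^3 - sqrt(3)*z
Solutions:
 v(z) = C1 + k*z^3/3 + z^4/4 + sqrt(3)*z^2/2 + sqrt(2)*z*log(z) - sqrt(2)*z + sqrt(2)*z*log(3)/2


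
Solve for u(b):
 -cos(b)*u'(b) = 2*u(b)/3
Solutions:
 u(b) = C1*(sin(b) - 1)^(1/3)/(sin(b) + 1)^(1/3)


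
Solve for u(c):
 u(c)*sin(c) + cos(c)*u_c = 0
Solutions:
 u(c) = C1*cos(c)


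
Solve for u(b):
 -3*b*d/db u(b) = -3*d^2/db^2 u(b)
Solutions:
 u(b) = C1 + C2*erfi(sqrt(2)*b/2)


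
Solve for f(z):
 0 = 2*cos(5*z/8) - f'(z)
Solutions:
 f(z) = C1 + 16*sin(5*z/8)/5


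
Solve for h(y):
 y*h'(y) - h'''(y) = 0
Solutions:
 h(y) = C1 + Integral(C2*airyai(y) + C3*airybi(y), y)


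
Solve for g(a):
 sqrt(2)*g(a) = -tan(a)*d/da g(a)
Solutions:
 g(a) = C1/sin(a)^(sqrt(2))


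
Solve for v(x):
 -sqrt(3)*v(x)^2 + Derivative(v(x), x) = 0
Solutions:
 v(x) = -1/(C1 + sqrt(3)*x)


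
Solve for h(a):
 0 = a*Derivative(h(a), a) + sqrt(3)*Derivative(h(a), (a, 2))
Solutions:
 h(a) = C1 + C2*erf(sqrt(2)*3^(3/4)*a/6)


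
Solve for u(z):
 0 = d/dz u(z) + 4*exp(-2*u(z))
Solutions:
 u(z) = log(-sqrt(C1 - 8*z))
 u(z) = log(C1 - 8*z)/2


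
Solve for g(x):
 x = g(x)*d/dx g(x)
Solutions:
 g(x) = -sqrt(C1 + x^2)
 g(x) = sqrt(C1 + x^2)


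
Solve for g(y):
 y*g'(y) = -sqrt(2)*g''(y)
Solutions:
 g(y) = C1 + C2*erf(2^(1/4)*y/2)


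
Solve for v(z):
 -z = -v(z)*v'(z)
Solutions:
 v(z) = -sqrt(C1 + z^2)
 v(z) = sqrt(C1 + z^2)
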